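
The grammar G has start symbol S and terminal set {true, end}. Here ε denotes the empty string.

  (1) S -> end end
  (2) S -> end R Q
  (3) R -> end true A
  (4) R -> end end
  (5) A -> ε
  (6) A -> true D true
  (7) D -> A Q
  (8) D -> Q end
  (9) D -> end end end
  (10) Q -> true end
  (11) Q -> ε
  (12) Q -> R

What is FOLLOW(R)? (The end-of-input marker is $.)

{$, end, true}

FIRST(S) = {end}
FIRST(R) = {end}
FIRST(A) = {ε, true}
FIRST(Q) = {ε, end, true}  (via R)
FIRST(D) = {ε, end, true}  (via A Q, Q end)
FOLLOW(S) includes $ since S is the start symbol.
FOLLOW(S): S appears on no right-hand side. Thus FOLLOW(S) = {$}.
FOLLOW(D): in A->true D true, D is followed by true with FIRST {true}. Thus FOLLOW(D) = {true}.
FOLLOW(Q): in S->end R Q, the suffix after Q is empty, so FOLLOW(Q) ⊇ FOLLOW(S) = {$}; in D->A Q, the suffix after Q is empty, so FOLLOW(Q) ⊇ FOLLOW(D) = {true}; in D->Q end, Q is followed by end with FIRST {end}. Thus FOLLOW(Q) = {$, end, true}.
FOLLOW(R): in S->end R Q, R is followed by Q with FIRST {ε, end, true}; in S->end R Q, the suffix after R is nullable, so FOLLOW(R) ⊇ FOLLOW(S) = {$}; in Q->R, the suffix after R is empty, so FOLLOW(R) ⊇ FOLLOW(Q) = {$, end, true}. Thus FOLLOW(R) = {$, end, true}.
FOLLOW(A): in R->end true A, the suffix after A is empty, so FOLLOW(A) ⊇ FOLLOW(R) = {$, end, true}; in D->A Q, A is followed by Q with FIRST {ε, end, true}; in D->A Q, the suffix after A is nullable, so FOLLOW(A) ⊇ FOLLOW(D) = {true}. Thus FOLLOW(A) = {$, end, true}.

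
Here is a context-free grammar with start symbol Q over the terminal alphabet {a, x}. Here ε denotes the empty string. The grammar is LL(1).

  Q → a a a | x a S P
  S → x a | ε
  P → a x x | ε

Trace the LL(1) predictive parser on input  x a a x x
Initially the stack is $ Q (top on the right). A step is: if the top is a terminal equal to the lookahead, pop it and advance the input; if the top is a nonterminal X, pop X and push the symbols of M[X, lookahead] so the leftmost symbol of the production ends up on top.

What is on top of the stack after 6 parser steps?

     Stack      Input        Action
  1  $ Q        x a a x x $  expand Q → x a S P
  2  $ P S a x  x a a x x $  match x
  3  $ P S a    a a x x $    match a
  4  $ P S      a x x $      expand S → ε
  5  $ P        a x x $      expand P → a x x
  6  $ x x a    a x x $      match a
Stack after step 6: $ x x (top = x).

x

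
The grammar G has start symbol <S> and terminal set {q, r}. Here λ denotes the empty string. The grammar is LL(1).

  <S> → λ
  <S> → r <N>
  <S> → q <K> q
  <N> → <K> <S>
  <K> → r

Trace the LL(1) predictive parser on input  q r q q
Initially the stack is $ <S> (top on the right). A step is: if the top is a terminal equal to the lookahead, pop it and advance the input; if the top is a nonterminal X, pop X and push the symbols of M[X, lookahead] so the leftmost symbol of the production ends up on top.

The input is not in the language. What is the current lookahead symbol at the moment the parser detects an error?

     Stack      Input      Action
  1  $ <S>      q r q q $  expand <S> → q <K> q
  2  $ q <K> q  q r q q $  match q
  3  $ q <K>    r q q $    expand <K> → r
  4  $ q r      r q q $    match r
  5  $ q        q q $      match q
  6  $          q $        error: stack empty but input remains

q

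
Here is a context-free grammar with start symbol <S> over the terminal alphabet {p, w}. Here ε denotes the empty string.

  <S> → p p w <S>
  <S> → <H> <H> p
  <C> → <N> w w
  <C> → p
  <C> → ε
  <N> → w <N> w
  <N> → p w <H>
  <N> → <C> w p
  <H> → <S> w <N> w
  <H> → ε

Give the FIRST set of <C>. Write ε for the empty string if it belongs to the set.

FIRST(<S>) = {p}  (via <H> <H> p)
FIRST(<H>) = {ε, p}  (via <S> w <N> w)
FIRST(<C>) = {ε, p, w}  (via <N> w w)
FIRST(<N>) = {p, w}  (via <C> w p)

{ε, p, w}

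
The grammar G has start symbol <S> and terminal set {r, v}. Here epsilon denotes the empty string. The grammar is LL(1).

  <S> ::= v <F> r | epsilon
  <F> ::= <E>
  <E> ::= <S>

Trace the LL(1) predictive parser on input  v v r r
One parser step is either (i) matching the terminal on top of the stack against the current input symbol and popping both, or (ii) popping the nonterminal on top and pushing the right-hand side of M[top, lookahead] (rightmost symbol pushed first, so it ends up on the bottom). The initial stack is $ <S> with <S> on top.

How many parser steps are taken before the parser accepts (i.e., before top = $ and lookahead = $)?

      Stack        Input      Action
   1  $ <S>        v v r r $  expand <S> ::= v <F> r
   2  $ r <F> v    v v r r $  match v
   3  $ r <F>      v r r $    expand <F> ::= <E>
   4  $ r <E>      v r r $    expand <E> ::= <S>
   5  $ r <S>      v r r $    expand <S> ::= v <F> r
   6  $ r r <F> v  v r r $    match v
   7  $ r r <F>    r r $      expand <F> ::= <E>
   8  $ r r <E>    r r $      expand <E> ::= <S>
   9  $ r r <S>    r r $      expand <S> ::= epsilon
  10  $ r r        r r $      match r
  11  $ r          r $        match r
Accept reached after 11 steps.

11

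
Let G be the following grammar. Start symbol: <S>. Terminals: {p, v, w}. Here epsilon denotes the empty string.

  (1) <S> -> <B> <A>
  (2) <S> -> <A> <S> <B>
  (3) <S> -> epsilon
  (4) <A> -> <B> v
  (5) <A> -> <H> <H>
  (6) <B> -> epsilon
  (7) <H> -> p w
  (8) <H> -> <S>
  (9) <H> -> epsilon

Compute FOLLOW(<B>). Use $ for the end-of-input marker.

{$, p, v}

FIRST(<B>) = {epsilon}
FIRST(<S>) = {epsilon, p, v}  (via <B> <A>, <A> <S> <B>)
FIRST(<H>) = {epsilon, p, v}  (via <S>)
FIRST(<A>) = {epsilon, p, v}  (via <B> v, <H> <H>)
FOLLOW(<S>) includes $ since <S> is the start symbol.
FOLLOW(<S>): in <S>-><A> <S> <B>, <S> is followed by <B> with FIRST {epsilon}; in <S>-><A> <S> <B>, the suffix after <S> is nullable (adds nothing new); in <H>-><S>, the suffix after <S> is empty, so FOLLOW(<S>) ⊇ FOLLOW(<H>) = {$, p, v}. Thus FOLLOW(<S>) = {$, p, v}.
FOLLOW(<A>): in <S>-><B> <A>, the suffix after <A> is empty, so FOLLOW(<A>) ⊇ FOLLOW(<S>) = {$, p, v}; in <S>-><A> <S> <B>, <A> is followed by <S> <B> with FIRST {epsilon, p, v}; in <S>-><A> <S> <B>, the suffix after <A> is nullable, so FOLLOW(<A>) ⊇ FOLLOW(<S>) = {$, p, v}. Thus FOLLOW(<A>) = {$, p, v}.
FOLLOW(<B>): in <S>-><B> <A>, <B> is followed by <A> with FIRST {epsilon, p, v}; in <S>-><B> <A>, the suffix after <B> is nullable, so FOLLOW(<B>) ⊇ FOLLOW(<S>) = {$, p, v}; in <S>-><A> <S> <B>, the suffix after <B> is empty, so FOLLOW(<B>) ⊇ FOLLOW(<S>) = {$, p, v}; in <A>-><B> v, <B> is followed by v with FIRST {v}. Thus FOLLOW(<B>) = {$, p, v}.
FOLLOW(<H>): in <A>-><H> <H> (occurrence 1), <H> is followed by <H> with FIRST {epsilon, p, v}; in <A>-><H> <H> (occurrence 1), the suffix after <H> is nullable, so FOLLOW(<H>) ⊇ FOLLOW(<A>) = {$, p, v}; in <A>-><H> <H> (occurrence 2), the suffix after <H> is empty, so FOLLOW(<H>) ⊇ FOLLOW(<A>) = {$, p, v}. Thus FOLLOW(<H>) = {$, p, v}.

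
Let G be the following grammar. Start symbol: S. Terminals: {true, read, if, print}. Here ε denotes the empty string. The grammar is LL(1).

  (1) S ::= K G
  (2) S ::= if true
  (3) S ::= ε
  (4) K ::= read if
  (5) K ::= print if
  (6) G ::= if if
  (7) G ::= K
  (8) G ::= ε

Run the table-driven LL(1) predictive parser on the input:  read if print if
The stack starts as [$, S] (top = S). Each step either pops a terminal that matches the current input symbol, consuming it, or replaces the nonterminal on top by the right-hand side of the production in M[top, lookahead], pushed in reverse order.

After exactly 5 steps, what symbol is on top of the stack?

step 1: stack=$ S  input=read if print if $  — expand S ::= K G
step 2: stack=$ G K  input=read if print if $  — expand K ::= read if
step 3: stack=$ G if read  input=read if print if $  — match read
step 4: stack=$ G if  input=if print if $  — match if
step 5: stack=$ G  input=print if $  — expand G ::= K
Stack after step 5: $ K (top = K).

K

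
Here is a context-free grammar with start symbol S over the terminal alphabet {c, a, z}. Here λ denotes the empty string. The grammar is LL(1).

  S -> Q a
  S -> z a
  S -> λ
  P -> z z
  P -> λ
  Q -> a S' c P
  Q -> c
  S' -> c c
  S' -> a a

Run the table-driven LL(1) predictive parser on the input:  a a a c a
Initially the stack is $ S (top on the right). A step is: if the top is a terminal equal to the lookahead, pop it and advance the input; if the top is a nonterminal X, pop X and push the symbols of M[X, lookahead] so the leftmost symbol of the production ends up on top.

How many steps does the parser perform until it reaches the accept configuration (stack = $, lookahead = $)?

9

     Stack         Input        Action
  1  $ S           a a a c a $  expand S -> Q a
  2  $ a Q         a a a c a $  expand Q -> a S' c P
  3  $ a P c S' a  a a a c a $  match a
  4  $ a P c S'    a a c a $    expand S' -> a a
  5  $ a P c a a   a a c a $    match a
  6  $ a P c a     a c a $      match a
  7  $ a P c       c a $        match c
  8  $ a P         a $          expand P -> λ
  9  $ a           a $          match a
Accept reached after 9 steps.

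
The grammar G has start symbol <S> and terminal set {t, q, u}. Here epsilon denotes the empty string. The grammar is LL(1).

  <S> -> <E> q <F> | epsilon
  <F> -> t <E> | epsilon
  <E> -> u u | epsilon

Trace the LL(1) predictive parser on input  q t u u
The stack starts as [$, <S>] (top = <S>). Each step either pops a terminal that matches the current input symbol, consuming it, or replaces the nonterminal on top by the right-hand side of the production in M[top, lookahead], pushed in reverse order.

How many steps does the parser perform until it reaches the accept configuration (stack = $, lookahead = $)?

     Stack        Input      Action
  1  $ <S>        q t u u $  expand <S> -> <E> q <F>
  2  $ <F> q <E>  q t u u $  expand <E> -> epsilon
  3  $ <F> q      q t u u $  match q
  4  $ <F>        t u u $    expand <F> -> t <E>
  5  $ <E> t      t u u $    match t
  6  $ <E>        u u $      expand <E> -> u u
  7  $ u u        u u $      match u
  8  $ u          u $        match u
Accept reached after 8 steps.

8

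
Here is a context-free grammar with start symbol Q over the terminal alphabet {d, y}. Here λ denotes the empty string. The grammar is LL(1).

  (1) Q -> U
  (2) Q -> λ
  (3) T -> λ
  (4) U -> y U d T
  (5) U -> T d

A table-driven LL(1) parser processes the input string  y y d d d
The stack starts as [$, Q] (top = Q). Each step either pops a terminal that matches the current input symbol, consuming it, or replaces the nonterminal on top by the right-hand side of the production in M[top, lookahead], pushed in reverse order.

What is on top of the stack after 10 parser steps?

step 1: stack=$ Q  input=y y d d d $  — expand Q -> U
step 2: stack=$ U  input=y y d d d $  — expand U -> y U d T
step 3: stack=$ T d U y  input=y y d d d $  — match y
step 4: stack=$ T d U  input=y d d d $  — expand U -> y U d T
step 5: stack=$ T d T d U y  input=y d d d $  — match y
step 6: stack=$ T d T d U  input=d d d $  — expand U -> T d
step 7: stack=$ T d T d d T  input=d d d $  — expand T -> λ
step 8: stack=$ T d T d d  input=d d d $  — match d
step 9: stack=$ T d T d  input=d d $  — match d
step 10: stack=$ T d T  input=d $  — expand T -> λ
Stack after step 10: $ T d (top = d).

d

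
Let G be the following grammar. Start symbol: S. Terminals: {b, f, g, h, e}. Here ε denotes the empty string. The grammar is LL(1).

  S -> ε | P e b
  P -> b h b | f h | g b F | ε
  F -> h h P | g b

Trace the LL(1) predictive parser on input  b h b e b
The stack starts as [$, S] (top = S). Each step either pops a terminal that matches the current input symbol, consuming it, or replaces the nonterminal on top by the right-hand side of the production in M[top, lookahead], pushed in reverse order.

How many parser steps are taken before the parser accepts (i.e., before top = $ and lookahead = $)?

7

step 1: stack=$ S  input=b h b e b $  — expand S -> P e b
step 2: stack=$ b e P  input=b h b e b $  — expand P -> b h b
step 3: stack=$ b e b h b  input=b h b e b $  — match b
step 4: stack=$ b e b h  input=h b e b $  — match h
step 5: stack=$ b e b  input=b e b $  — match b
step 6: stack=$ b e  input=e b $  — match e
step 7: stack=$ b  input=b $  — match b
Accept reached after 7 steps.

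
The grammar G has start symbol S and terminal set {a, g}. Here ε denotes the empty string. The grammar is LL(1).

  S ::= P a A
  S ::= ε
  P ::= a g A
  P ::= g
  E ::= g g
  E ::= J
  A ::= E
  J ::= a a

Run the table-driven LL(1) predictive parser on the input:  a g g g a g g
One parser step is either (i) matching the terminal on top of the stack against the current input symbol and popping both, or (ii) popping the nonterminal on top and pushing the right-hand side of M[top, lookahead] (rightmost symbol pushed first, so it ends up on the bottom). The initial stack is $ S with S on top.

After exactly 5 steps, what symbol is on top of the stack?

E

     Stack        Input            Action
  1  $ S          a g g g a g g $  expand S ::= P a A
  2  $ A a P      a g g g a g g $  expand P ::= a g A
  3  $ A a A g a  a g g g a g g $  match a
  4  $ A a A g    g g g a g g $    match g
  5  $ A a A      g g a g g $      expand A ::= E
Stack after step 5: $ A a E (top = E).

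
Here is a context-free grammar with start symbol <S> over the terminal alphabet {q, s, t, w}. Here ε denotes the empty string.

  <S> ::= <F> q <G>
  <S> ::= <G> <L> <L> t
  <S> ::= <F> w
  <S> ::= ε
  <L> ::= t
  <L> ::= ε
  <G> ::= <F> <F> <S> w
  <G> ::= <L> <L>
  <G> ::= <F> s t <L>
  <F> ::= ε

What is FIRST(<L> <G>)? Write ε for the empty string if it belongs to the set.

{ε, q, s, t, w}

FIRST(<L>) = {ε, t}
FIRST(<F>) = {ε}
FIRST(<S>) = {ε, q, s, t, w}  (via <F> q <G>, <G> <L> <L> t, <F> w)
FIRST(<G>) = {ε, q, s, t, w}  (via <F> <F> <S> w, <L> <L>, <F> s t <L>)
FIRST(<L> <G>): take FIRST of each symbol in turn, carrying on past any symbol whose FIRST contains ε; result {ε, q, s, t, w}.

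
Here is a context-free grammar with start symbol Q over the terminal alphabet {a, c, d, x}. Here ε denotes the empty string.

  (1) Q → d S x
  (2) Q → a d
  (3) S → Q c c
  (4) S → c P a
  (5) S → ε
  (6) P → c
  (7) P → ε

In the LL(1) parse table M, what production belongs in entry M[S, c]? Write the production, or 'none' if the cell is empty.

S → c P a

FIRST(Q): from Q→d S x we get {d}; from Q→a d we get {a}. So FIRST(Q) = {a, d}.
FIRST(P): from P→c we get {c}; from P→ε we get {ε}. So FIRST(P) = {ε, c}.
FIRST(S): from S→Q c c we get {a, d}; from S→c P a we get {c}; from S→ε we get {ε}. So FIRST(S) = {ε, a, c, d}.
FOLLOW(Q) includes $ since Q is the start symbol.
FOLLOW(S): in Q→d S x, S is followed by x with FIRST {x}. Thus FOLLOW(S) = {x}.
For S → Q c c: FIRST(Q c c) = {a, d}, so it goes in M[S, t] for t ∈ {a, d}.
For S → c P a: FIRST(c P a) = {c}, so it goes in M[S, t] for t ∈ {c}.
For S → ε: FIRST(ε) = {ε}, so it goes in M[S, t] for t ∈ {}; since ε ∈ FIRST, also for every t ∈ FOLLOW(S) = {x}.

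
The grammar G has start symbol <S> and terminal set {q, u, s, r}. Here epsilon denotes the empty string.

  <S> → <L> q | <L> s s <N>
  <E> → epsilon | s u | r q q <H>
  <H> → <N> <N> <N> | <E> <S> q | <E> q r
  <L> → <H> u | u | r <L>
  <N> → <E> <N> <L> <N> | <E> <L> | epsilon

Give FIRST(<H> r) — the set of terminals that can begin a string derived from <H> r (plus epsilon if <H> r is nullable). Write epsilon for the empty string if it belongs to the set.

FIRST(<E>): from <E>→epsilon we get {epsilon}; from <E>→s u we get {s}; from <E>→r q q <H> we get {r}. So FIRST(<E>) = {epsilon, r, s}.
FIRST(<S>): from <S>→<L> q we get {q, r, s, u}; from <S>→<L> s s <N> we get {q, r, s, u}. So FIRST(<S>) = {q, r, s, u}.
FIRST(<H>): from <H>→<N> <N> <N> we get {epsilon, q, r, s, u}; from <H>→<E> <S> q we get {q, r, s, u}; from <H>→<E> q r we get {q, r, s}. So FIRST(<H>) = {epsilon, q, r, s, u}.
FIRST(<L>): from <L>→<H> u we get {q, r, s, u}; from <L>→u we get {u}; from <L>→r <L> we get {r}. So FIRST(<L>) = {q, r, s, u}.
FIRST(<N>): from <N>→<E> <N> <L> <N> we get {q, r, s, u}; from <N>→<E> <L> we get {q, r, s, u}; from <N>→epsilon we get {epsilon}. So FIRST(<N>) = {epsilon, q, r, s, u}.
FIRST(<H> r): take FIRST of each symbol in turn, carrying on past any symbol whose FIRST contains epsilon; result {q, r, s, u}.

{q, r, s, u}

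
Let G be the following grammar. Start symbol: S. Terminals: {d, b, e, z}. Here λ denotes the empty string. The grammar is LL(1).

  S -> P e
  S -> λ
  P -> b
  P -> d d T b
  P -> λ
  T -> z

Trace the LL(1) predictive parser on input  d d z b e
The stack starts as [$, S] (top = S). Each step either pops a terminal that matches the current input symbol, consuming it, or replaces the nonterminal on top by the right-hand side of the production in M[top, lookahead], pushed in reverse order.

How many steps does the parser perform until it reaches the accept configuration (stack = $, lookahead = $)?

8

step 1: stack=$ S  input=d d z b e $  — expand S -> P e
step 2: stack=$ e P  input=d d z b e $  — expand P -> d d T b
step 3: stack=$ e b T d d  input=d d z b e $  — match d
step 4: stack=$ e b T d  input=d z b e $  — match d
step 5: stack=$ e b T  input=z b e $  — expand T -> z
step 6: stack=$ e b z  input=z b e $  — match z
step 7: stack=$ e b  input=b e $  — match b
step 8: stack=$ e  input=e $  — match e
Accept reached after 8 steps.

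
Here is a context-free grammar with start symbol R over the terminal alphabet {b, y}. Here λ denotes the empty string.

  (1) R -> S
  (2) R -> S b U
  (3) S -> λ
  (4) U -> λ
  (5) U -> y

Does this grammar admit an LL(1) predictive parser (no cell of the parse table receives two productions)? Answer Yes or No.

Yes

FIRST(R) = {λ, b}
FIRST(S) = {λ}
FIRST(U) = {λ, y}
FOLLOW(R) = {$}
FOLLOW(S) = {$, b}
FOLLOW(U) = {$}
Each cell of M receives at most one production.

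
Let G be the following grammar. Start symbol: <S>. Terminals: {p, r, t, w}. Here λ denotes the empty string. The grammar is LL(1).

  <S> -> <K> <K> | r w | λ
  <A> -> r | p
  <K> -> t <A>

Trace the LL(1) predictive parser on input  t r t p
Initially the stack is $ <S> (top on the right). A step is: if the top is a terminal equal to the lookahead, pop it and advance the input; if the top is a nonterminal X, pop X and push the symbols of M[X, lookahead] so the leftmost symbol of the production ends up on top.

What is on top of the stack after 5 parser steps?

<K>

step 1: stack=$ <S>  input=t r t p $  — expand <S> -> <K> <K>
step 2: stack=$ <K> <K>  input=t r t p $  — expand <K> -> t <A>
step 3: stack=$ <K> <A> t  input=t r t p $  — match t
step 4: stack=$ <K> <A>  input=r t p $  — expand <A> -> r
step 5: stack=$ <K> r  input=r t p $  — match r
Stack after step 5: $ <K> (top = <K>).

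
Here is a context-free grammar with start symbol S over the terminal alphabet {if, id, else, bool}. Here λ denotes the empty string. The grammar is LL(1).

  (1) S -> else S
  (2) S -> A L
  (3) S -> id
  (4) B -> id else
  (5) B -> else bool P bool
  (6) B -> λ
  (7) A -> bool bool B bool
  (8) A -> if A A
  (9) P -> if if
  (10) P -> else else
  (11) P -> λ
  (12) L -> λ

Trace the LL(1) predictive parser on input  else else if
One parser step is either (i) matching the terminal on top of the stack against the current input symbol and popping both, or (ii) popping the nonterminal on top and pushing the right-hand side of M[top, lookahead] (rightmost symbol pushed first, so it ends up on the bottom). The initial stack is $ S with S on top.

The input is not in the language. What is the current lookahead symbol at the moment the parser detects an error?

     Stack       Input           Action
  1  $ S         else else if $  expand S -> else S
  2  $ S else    else else if $  match else
  3  $ S         else if $       expand S -> else S
  4  $ S else    else if $       match else
  5  $ S         if $            expand S -> A L
  6  $ L A       if $            expand A -> if A A
  7  $ L A A if  if $            match if
  8  $ L A A     $               error: M[A, $] is empty

$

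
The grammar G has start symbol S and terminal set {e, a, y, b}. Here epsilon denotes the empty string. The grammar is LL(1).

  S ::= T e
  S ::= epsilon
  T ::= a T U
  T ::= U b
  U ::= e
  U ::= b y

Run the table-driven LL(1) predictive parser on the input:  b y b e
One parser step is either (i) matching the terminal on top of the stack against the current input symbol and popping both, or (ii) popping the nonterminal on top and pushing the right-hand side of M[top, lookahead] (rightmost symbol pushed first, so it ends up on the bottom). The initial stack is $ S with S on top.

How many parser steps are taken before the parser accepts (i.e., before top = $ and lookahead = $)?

step 1: stack=$ S  input=b y b e $  — expand S ::= T e
step 2: stack=$ e T  input=b y b e $  — expand T ::= U b
step 3: stack=$ e b U  input=b y b e $  — expand U ::= b y
step 4: stack=$ e b y b  input=b y b e $  — match b
step 5: stack=$ e b y  input=y b e $  — match y
step 6: stack=$ e b  input=b e $  — match b
step 7: stack=$ e  input=e $  — match e
Accept reached after 7 steps.

7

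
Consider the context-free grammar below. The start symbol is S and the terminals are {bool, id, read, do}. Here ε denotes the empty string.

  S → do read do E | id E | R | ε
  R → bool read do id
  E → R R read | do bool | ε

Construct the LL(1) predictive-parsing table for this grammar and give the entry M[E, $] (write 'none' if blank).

FIRST(R): from R→bool read do id we get {bool}. So FIRST(R) = {bool}.
FIRST(S): from S→do read do E we get {do}; from S→id E we get {id}; from S→R we get {bool}; from S→ε we get {ε}. So FIRST(S) = {ε, bool, do, id}.
FIRST(E): from E→R R read we get {bool}; from E→do bool we get {do}; from E→ε we get {ε}. So FIRST(E) = {ε, bool, do}.
FOLLOW(S) includes $ since S is the start symbol.
FOLLOW(S): S appears on no right-hand side. Thus FOLLOW(S) = {$}.
FOLLOW(E): in S→do read do E, the suffix after E is empty, so FOLLOW(E) ⊇ FOLLOW(S) = {$}; in S→id E, the suffix after E is empty, so FOLLOW(E) ⊇ FOLLOW(S) = {$}. Thus FOLLOW(E) = {$}.
For E → R R read: FIRST(R R read) = {bool}, so it goes in M[E, t] for t ∈ {bool}.
For E → do bool: FIRST(do bool) = {do}, so it goes in M[E, t] for t ∈ {do}.
For E → ε: FIRST(ε) = {ε}, so it goes in M[E, t] for t ∈ {}; since ε ∈ FIRST, also for every t ∈ FOLLOW(E) = {$}.

E → ε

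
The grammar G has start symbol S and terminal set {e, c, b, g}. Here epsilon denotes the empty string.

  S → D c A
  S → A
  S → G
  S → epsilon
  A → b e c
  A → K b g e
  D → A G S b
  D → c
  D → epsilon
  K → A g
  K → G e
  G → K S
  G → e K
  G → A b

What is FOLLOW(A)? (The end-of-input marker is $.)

FIRST(S) = {epsilon, b, c, e}  (via D c A, A, G)
FIRST(A) = {b, e}  (via K b g e)
FIRST(D) = {epsilon, b, c, e}  (via A G S b)
FIRST(K) = {b, e}  (via A g, G e)
FIRST(G) = {b, e}  (via K S, A b)
FOLLOW(S) includes $ since S is the start symbol.
FOLLOW(D): in S→D c A, D is followed by c A with FIRST {c}. Thus FOLLOW(D) = {c}.
FOLLOW(S): in D→A G S b, S is followed by b with FIRST {b}; in G→K S, the suffix after S is empty, so FOLLOW(S) ⊇ FOLLOW(G) = {$, b, c, e}. Thus FOLLOW(S) = {$, b, c, e}.
FOLLOW(A): in S→D c A, the suffix after A is empty, so FOLLOW(A) ⊇ FOLLOW(S) = {$, b, c, e}; in S→A, the suffix after A is empty, so FOLLOW(A) ⊇ FOLLOW(S) = {$, b, c, e}; in D→A G S b, A is followed by G S b with FIRST {b, e}; in K→A g, A is followed by g with FIRST {g}; in G→A b, A is followed by b with FIRST {b}. Thus FOLLOW(A) = {$, b, c, e, g}.
FOLLOW(G): in S→G, the suffix after G is empty, so FOLLOW(G) ⊇ FOLLOW(S) = {$, b, c, e}; in D→A G S b, G is followed by S b with FIRST {b, c, e}; in K→G e, G is followed by e with FIRST {e}. Thus FOLLOW(G) = {$, b, c, e}.
FOLLOW(K): in A→K b g e, K is followed by b g e with FIRST {b}; in G→K S, K is followed by S with FIRST {epsilon, b, c, e}; in G→K S, the suffix after K is nullable, so FOLLOW(K) ⊇ FOLLOW(G) = {$, b, c, e}; in G→e K, the suffix after K is empty, so FOLLOW(K) ⊇ FOLLOW(G) = {$, b, c, e}. Thus FOLLOW(K) = {$, b, c, e}.

{$, b, c, e, g}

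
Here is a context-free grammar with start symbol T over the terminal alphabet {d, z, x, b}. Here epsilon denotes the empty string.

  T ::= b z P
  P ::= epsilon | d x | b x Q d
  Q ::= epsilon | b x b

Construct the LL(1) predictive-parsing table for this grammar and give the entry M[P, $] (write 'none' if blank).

FIRST(T): from T::=b z P we get {b}. So FIRST(T) = {b}.
FIRST(P): from P::=epsilon we get {epsilon}; from P::=d x we get {d}; from P::=b x Q d we get {b}. So FIRST(P) = {epsilon, b, d}.
FIRST(Q): from Q::=epsilon we get {epsilon}; from Q::=b x b we get {b}. So FIRST(Q) = {epsilon, b}.
FOLLOW(T) includes $ since T is the start symbol.
FOLLOW(T): T appears on no right-hand side. Thus FOLLOW(T) = {$}.
FOLLOW(P): in T::=b z P, the suffix after P is empty, so FOLLOW(P) ⊇ FOLLOW(T) = {$}. Thus FOLLOW(P) = {$}.
For P ::= epsilon: FIRST(epsilon) = {epsilon}, so it goes in M[P, t] for t ∈ {}; since epsilon ∈ FIRST, also for every t ∈ FOLLOW(P) = {$}.
For P ::= d x: FIRST(d x) = {d}, so it goes in M[P, t] for t ∈ {d}.
For P ::= b x Q d: FIRST(b x Q d) = {b}, so it goes in M[P, t] for t ∈ {b}.

P ::= epsilon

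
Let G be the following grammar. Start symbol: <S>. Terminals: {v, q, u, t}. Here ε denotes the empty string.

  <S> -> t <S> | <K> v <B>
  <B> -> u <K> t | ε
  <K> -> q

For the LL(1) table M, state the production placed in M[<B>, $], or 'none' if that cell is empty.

<B> -> ε

FIRST(<B>): from <B>->u <K> t we get {u}; from <B>->ε we get {ε}. So FIRST(<B>) = {ε, u}.
FIRST(<K>): from <K>->q we get {q}. So FIRST(<K>) = {q}.
FIRST(<S>): from <S>->t <S> we get {t}; from <S>-><K> v <B> we get {q}. So FIRST(<S>) = {q, t}.
FOLLOW(<S>) includes $ since <S> is the start symbol.
FOLLOW(<S>): in <S>->t <S>, the suffix after <S> is empty (adds nothing new). Thus FOLLOW(<S>) = {$}.
FOLLOW(<B>): in <S>-><K> v <B>, the suffix after <B> is empty, so FOLLOW(<B>) ⊇ FOLLOW(<S>) = {$}. Thus FOLLOW(<B>) = {$}.
For <B> -> u <K> t: FIRST(u <K> t) = {u}, so it goes in M[<B>, t] for t ∈ {u}.
For <B> -> ε: FIRST(ε) = {ε}, so it goes in M[<B>, t] for t ∈ {}; since ε ∈ FIRST, also for every t ∈ FOLLOW(<B>) = {$}.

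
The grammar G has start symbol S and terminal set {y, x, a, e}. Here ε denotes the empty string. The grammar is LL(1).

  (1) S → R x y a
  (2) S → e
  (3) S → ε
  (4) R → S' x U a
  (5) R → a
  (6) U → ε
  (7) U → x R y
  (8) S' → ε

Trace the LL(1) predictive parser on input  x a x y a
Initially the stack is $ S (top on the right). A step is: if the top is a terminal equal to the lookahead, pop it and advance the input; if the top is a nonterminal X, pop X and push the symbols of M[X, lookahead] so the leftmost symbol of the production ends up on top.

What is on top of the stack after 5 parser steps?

     Stack             Input        Action
  1  $ S               x a x y a $  expand S → R x y a
  2  $ a y x R         x a x y a $  expand R → S' x U a
  3  $ a y x a U x S'  x a x y a $  expand S' → ε
  4  $ a y x a U x     x a x y a $  match x
  5  $ a y x a U       a x y a $    expand U → ε
Stack after step 5: $ a y x a (top = a).

a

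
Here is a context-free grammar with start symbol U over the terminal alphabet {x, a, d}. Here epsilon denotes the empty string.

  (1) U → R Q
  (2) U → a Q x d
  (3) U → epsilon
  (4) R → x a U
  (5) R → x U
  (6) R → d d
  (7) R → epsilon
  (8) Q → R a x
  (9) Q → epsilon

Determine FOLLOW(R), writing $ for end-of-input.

{$, a, d, x}

FIRST(R): from R→x a U we get {x}; from R→x U we get {x}; from R→d d we get {d}; from R→epsilon we get {epsilon}. So FIRST(R) = {epsilon, d, x}.
FIRST(Q): from Q→R a x we get {a, d, x}; from Q→epsilon we get {epsilon}. So FIRST(Q) = {epsilon, a, d, x}.
FIRST(U): from U→R Q we get {epsilon, a, d, x}; from U→a Q x d we get {a}; from U→epsilon we get {epsilon}. So FIRST(U) = {epsilon, a, d, x}.
FOLLOW(U) includes $ since U is the start symbol.
FOLLOW(U): in R→x a U, the suffix after U is empty, so FOLLOW(U) ⊇ FOLLOW(R) = {$, a, d, x}; in R→x U, the suffix after U is empty, so FOLLOW(U) ⊇ FOLLOW(R) = {$, a, d, x}. Thus FOLLOW(U) = {$, a, d, x}.
FOLLOW(R): in U→R Q, R is followed by Q with FIRST {epsilon, a, d, x}; in U→R Q, the suffix after R is nullable, so FOLLOW(R) ⊇ FOLLOW(U) = {$, a, d, x}; in Q→R a x, R is followed by a x with FIRST {a}. Thus FOLLOW(R) = {$, a, d, x}.
FOLLOW(Q): in U→R Q, the suffix after Q is empty, so FOLLOW(Q) ⊇ FOLLOW(U) = {$, a, d, x}; in U→a Q x d, Q is followed by x d with FIRST {x}. Thus FOLLOW(Q) = {$, a, d, x}.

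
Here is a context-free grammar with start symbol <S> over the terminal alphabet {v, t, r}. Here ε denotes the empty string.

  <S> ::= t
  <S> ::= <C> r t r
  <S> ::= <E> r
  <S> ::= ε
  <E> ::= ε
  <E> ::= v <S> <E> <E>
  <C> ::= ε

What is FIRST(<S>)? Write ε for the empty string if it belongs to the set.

{ε, r, t, v}

FIRST(<E>) = {ε, v}
FIRST(<C>) = {ε}
FIRST(<S>) = {ε, r, t, v}  (via <C> r t r, <E> r)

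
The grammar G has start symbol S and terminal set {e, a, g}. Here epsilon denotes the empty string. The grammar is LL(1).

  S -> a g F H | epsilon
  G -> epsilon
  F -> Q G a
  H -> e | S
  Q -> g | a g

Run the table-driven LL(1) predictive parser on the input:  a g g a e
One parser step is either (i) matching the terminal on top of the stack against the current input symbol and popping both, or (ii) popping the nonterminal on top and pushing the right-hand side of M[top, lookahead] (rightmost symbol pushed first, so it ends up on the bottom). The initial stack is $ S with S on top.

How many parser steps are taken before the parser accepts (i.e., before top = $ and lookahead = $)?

10

step 1: stack=$ S  input=a g g a e $  — expand S -> a g F H
step 2: stack=$ H F g a  input=a g g a e $  — match a
step 3: stack=$ H F g  input=g g a e $  — match g
step 4: stack=$ H F  input=g a e $  — expand F -> Q G a
step 5: stack=$ H a G Q  input=g a e $  — expand Q -> g
step 6: stack=$ H a G g  input=g a e $  — match g
step 7: stack=$ H a G  input=a e $  — expand G -> epsilon
step 8: stack=$ H a  input=a e $  — match a
step 9: stack=$ H  input=e $  — expand H -> e
step 10: stack=$ e  input=e $  — match e
Accept reached after 10 steps.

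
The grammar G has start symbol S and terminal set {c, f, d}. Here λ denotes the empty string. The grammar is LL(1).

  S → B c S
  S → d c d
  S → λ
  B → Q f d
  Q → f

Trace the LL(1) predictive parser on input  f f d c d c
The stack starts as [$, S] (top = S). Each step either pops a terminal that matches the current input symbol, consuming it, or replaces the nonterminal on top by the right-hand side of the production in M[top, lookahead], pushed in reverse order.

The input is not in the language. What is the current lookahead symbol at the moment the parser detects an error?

step 1: stack=$ S  input=f f d c d c $  — expand S → B c S
step 2: stack=$ S c B  input=f f d c d c $  — expand B → Q f d
step 3: stack=$ S c d f Q  input=f f d c d c $  — expand Q → f
step 4: stack=$ S c d f f  input=f f d c d c $  — match f
step 5: stack=$ S c d f  input=f d c d c $  — match f
step 6: stack=$ S c d  input=d c d c $  — match d
step 7: stack=$ S c  input=c d c $  — match c
step 8: stack=$ S  input=d c $  — expand S → d c d
step 9: stack=$ d c d  input=d c $  — match d
step 10: stack=$ d c  input=c $  — match c
step 11: stack=$ d  input=$  — error: top is terminal d but lookahead is $

$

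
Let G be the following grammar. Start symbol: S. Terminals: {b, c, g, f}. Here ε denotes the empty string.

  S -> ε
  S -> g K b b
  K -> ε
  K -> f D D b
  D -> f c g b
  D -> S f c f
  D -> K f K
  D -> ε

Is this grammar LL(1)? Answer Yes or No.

No

FIRST(S) = {ε, g}
FIRST(K) = {ε, f}
FIRST(D) = {ε, f, g}
FOLLOW(S) = {$, f}
FOLLOW(K) = {b, f, g}
FOLLOW(D) = {b, f, g}
Cell M[D, f] receives both D -> f c g b and D -> S f c f and D -> K f K and D -> ε — the grammar is not LL(1).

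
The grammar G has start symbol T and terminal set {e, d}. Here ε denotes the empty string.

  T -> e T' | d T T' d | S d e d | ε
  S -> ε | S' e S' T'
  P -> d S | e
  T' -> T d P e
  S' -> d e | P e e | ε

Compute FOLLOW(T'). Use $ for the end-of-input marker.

{$, d, e}

FIRST(P): from P->d S we get {d}; from P->e we get {e}. So FIRST(P) = {d, e}.
FIRST(S'): from S'->d e we get {d}; from S'->P e e we get {d, e}; from S'->ε we get {ε}. So FIRST(S') = {ε, d, e}.
FIRST(S): from S->ε we get {ε}; from S->S' e S' T' we get {d, e}. So FIRST(S) = {ε, d, e}.
FIRST(T): from T->e T' we get {e}; from T->d T T' d we get {d}; from T->S d e d we get {d, e}; from T->ε we get {ε}. So FIRST(T) = {ε, d, e}.
FIRST(T'): from T'->T d P e we get {d, e}. So FIRST(T') = {d, e}.
FOLLOW(T) includes $ since T is the start symbol.
FOLLOW(T): in T->d T T' d, T is followed by T' d with FIRST {d, e}; in T'->T d P e, T is followed by d P e with FIRST {d}. Thus FOLLOW(T) = {$, d, e}.
FOLLOW(P): in T'->T d P e, P is followed by e with FIRST {e}; in S'->P e e, P is followed by e e with FIRST {e}. Thus FOLLOW(P) = {e}.
FOLLOW(S): in T->S d e d, S is followed by d e d with FIRST {d}; in P->d S, the suffix after S is empty, so FOLLOW(S) ⊇ FOLLOW(P) = {e}. Thus FOLLOW(S) = {d, e}.
FOLLOW(T'): in T->e T', the suffix after T' is empty, so FOLLOW(T') ⊇ FOLLOW(T) = {$, d, e}; in T->d T T' d, T' is followed by d with FIRST {d}; in S->S' e S' T', the suffix after T' is empty, so FOLLOW(T') ⊇ FOLLOW(S) = {d, e}. Thus FOLLOW(T') = {$, d, e}.
FOLLOW(S'): in S->S' e S' T' (occurrence 1), S' is followed by e S' T' with FIRST {e}; in S->S' e S' T' (occurrence 2), S' is followed by T' with FIRST {d, e}. Thus FOLLOW(S') = {d, e}.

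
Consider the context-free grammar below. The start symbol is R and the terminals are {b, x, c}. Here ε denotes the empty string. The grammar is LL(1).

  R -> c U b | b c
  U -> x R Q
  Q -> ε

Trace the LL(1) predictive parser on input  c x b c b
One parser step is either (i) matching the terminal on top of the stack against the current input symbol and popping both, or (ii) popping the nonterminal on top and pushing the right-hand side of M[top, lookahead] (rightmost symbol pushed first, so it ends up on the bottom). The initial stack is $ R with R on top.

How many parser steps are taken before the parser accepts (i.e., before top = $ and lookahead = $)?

9

     Stack      Input        Action
  1  $ R        c x b c b $  expand R -> c U b
  2  $ b U c    c x b c b $  match c
  3  $ b U      x b c b $    expand U -> x R Q
  4  $ b Q R x  x b c b $    match x
  5  $ b Q R    b c b $      expand R -> b c
  6  $ b Q c b  b c b $      match b
  7  $ b Q c    c b $        match c
  8  $ b Q      b $          expand Q -> ε
  9  $ b        b $          match b
Accept reached after 9 steps.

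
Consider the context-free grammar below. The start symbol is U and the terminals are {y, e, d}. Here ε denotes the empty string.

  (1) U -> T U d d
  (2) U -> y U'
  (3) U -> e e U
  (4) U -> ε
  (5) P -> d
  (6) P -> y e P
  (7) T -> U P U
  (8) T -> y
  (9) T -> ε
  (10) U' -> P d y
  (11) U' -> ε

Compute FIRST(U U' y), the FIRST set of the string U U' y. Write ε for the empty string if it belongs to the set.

FIRST(P): from P->d we get {d}; from P->y e P we get {y}. So FIRST(P) = {d, y}.
FIRST(U'): from U'->P d y we get {d, y}; from U'->ε we get {ε}. So FIRST(U') = {ε, d, y}.
FIRST(U): from U->T U d d we get {d, e, y}; from U->y U' we get {y}; from U->e e U we get {e}; from U->ε we get {ε}. So FIRST(U) = {ε, d, e, y}.
FIRST(T): from T->U P U we get {d, e, y}; from T->y we get {y}; from T->ε we get {ε}. So FIRST(T) = {ε, d, e, y}.
FIRST(U U' y): take FIRST of each symbol in turn, carrying on past any symbol whose FIRST contains ε; result {d, e, y}.

{d, e, y}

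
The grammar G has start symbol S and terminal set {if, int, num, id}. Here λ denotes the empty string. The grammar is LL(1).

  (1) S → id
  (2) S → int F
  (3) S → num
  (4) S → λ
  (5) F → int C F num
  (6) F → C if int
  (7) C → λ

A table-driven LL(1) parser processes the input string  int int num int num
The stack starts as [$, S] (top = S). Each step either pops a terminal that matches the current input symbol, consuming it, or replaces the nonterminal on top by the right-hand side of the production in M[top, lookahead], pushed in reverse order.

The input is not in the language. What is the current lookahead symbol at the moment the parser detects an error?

num

step 1: stack=$ S  input=int int num int num $  — expand S → int F
step 2: stack=$ F int  input=int int num int num $  — match int
step 3: stack=$ F  input=int num int num $  — expand F → int C F num
step 4: stack=$ num F C int  input=int num int num $  — match int
step 5: stack=$ num F C  input=num int num $  — error: M[C, num] is empty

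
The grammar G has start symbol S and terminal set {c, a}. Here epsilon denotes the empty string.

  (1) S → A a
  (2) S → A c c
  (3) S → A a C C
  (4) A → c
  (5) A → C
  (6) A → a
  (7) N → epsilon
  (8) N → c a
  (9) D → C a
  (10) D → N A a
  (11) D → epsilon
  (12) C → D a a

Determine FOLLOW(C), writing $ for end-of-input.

FIRST(N) = {epsilon, c}
FIRST(S) = {a, c}  (via A a, A c c, A a C C)
FIRST(A) = {a, c}  (via C)
FIRST(D) = {epsilon, a, c}  (via C a, N A a)
FIRST(C) = {a, c}  (via D a a)
FOLLOW(S) includes $ since S is the start symbol.
FOLLOW(S): S appears on no right-hand side. Thus FOLLOW(S) = {$}.
FOLLOW(A): in S→A a, A is followed by a with FIRST {a}; in S→A c c, A is followed by c c with FIRST {c}; in S→A a C C, A is followed by a C C with FIRST {a}; in D→N A a, A is followed by a with FIRST {a}. Thus FOLLOW(A) = {a, c}.
FOLLOW(N): in D→N A a, N is followed by A a with FIRST {a, c}. Thus FOLLOW(N) = {a, c}.
FOLLOW(D): in C→D a a, D is followed by a a with FIRST {a}. Thus FOLLOW(D) = {a}.
FOLLOW(C): in S→A a C C (occurrence 1), C is followed by C with FIRST {a, c}; in S→A a C C (occurrence 2), the suffix after C is empty, so FOLLOW(C) ⊇ FOLLOW(S) = {$}; in A→C, the suffix after C is empty, so FOLLOW(C) ⊇ FOLLOW(A) = {a, c}; in D→C a, C is followed by a with FIRST {a}. Thus FOLLOW(C) = {$, a, c}.

{$, a, c}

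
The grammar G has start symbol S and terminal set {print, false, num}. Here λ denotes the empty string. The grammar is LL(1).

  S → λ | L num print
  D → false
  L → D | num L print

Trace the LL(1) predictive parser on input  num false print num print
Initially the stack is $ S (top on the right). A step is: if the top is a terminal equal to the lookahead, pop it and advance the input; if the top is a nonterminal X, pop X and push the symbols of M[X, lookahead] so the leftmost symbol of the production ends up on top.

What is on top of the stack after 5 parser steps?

step 1: stack=$ S  input=num false print num print $  — expand S → L num print
step 2: stack=$ print num L  input=num false print num print $  — expand L → num L print
step 3: stack=$ print num print L num  input=num false print num print $  — match num
step 4: stack=$ print num print L  input=false print num print $  — expand L → D
step 5: stack=$ print num print D  input=false print num print $  — expand D → false
Stack after step 5: $ print num print false (top = false).

false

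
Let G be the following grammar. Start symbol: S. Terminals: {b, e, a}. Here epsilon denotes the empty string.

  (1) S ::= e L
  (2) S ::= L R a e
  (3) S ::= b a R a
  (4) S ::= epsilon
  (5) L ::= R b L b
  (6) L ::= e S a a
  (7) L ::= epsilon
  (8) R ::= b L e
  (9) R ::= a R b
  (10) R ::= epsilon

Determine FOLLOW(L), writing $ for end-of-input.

FIRST(R): from R::=b L e we get {b}; from R::=a R b we get {a}; from R::=epsilon we get {epsilon}. So FIRST(R) = {epsilon, a, b}.
FIRST(L): from L::=R b L b we get {a, b}; from L::=e S a a we get {e}; from L::=epsilon we get {epsilon}. So FIRST(L) = {epsilon, a, b, e}.
FIRST(S): from S::=e L we get {e}; from S::=L R a e we get {a, b, e}; from S::=b a R a we get {b}; from S::=epsilon we get {epsilon}. So FIRST(S) = {epsilon, a, b, e}.
FOLLOW(S) includes $ since S is the start symbol.
FOLLOW(S): in L::=e S a a, S is followed by a a with FIRST {a}. Thus FOLLOW(S) = {$, a}.
FOLLOW(L): in S::=e L, the suffix after L is empty, so FOLLOW(L) ⊇ FOLLOW(S) = {$, a}; in S::=L R a e, L is followed by R a e with FIRST {a, b}; in L::=R b L b, L is followed by b with FIRST {b}; in R::=b L e, L is followed by e with FIRST {e}. Thus FOLLOW(L) = {$, a, b, e}.
FOLLOW(R): in S::=L R a e, R is followed by a e with FIRST {a}; in S::=b a R a, R is followed by a with FIRST {a}; in L::=R b L b, R is followed by b L b with FIRST {b}; in R::=a R b, R is followed by b with FIRST {b}. Thus FOLLOW(R) = {a, b}.

{$, a, b, e}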